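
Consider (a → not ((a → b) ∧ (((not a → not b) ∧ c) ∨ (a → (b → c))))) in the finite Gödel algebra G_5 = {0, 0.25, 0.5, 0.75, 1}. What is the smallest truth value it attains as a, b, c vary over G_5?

0.00

The minimum is attained at a = 0.25, b = 0.25, c = 0.25:
  (a → b): 0.25 ≤ 0.25, so result = 1
  not a: Gödel ¬ of 0.25 = 0 (operand ≠ 0)
  not b: Gödel ¬ of 0.25 = 0 (operand ≠ 0)
  (not a → not b): 0 ≤ 0, so result = 1
  ((not a → not b) ∧ c) = min(1, 0.25) = 0.25
  (b → c): 0.25 ≤ 0.25, so result = 1
  (a → (b → c)): 0.25 ≤ 1, so result = 1
  (((not a → not b) ∧ c) ∨ (a → (b → c))) = max(0.25, 1) = 1
  ((a → b) ∧ (((not a → not b) ∧ c) ∨ (a → (b → c)))) = min(1, 1) = 1
  not ((a → b) ∧ (((not a → not b) ∧ c) ∨ (a → (b → c)))): Gödel ¬ of 1 = 0 (operand ≠ 0)
  (a → not ((a → b) ∧ (((not a → not b) ∧ c) ∨ (a → (b → c))))): 0.25 > 0, so result = 0
Checking all 125 assignments confirms none give a value below 0.00.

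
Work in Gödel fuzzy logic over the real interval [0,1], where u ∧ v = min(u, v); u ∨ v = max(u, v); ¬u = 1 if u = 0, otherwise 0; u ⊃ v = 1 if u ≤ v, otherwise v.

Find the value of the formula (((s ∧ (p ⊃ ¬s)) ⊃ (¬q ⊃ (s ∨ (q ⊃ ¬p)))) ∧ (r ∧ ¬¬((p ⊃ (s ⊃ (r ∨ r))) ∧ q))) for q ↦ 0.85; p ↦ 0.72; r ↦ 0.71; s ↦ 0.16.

¬s: Gödel ¬ of 0.16 = 0 (operand ≠ 0)
(p ⊃ ¬s): 0.72 > 0, so result = 0
(s ∧ (p ⊃ ¬s)) = min(0.16, 0) = 0
¬q: Gödel ¬ of 0.85 = 0 (operand ≠ 0)
¬p: Gödel ¬ of 0.72 = 0 (operand ≠ 0)
(q ⊃ ¬p): 0.85 > 0, so result = 0
(s ∨ (q ⊃ ¬p)) = max(0.16, 0) = 0.16
(¬q ⊃ (s ∨ (q ⊃ ¬p))): 0 ≤ 0.16, so result = 1
((s ∧ (p ⊃ ¬s)) ⊃ (¬q ⊃ (s ∨ (q ⊃ ¬p)))): 0 ≤ 1, so result = 1
(r ∨ r) = max(0.71, 0.71) = 0.71
(s ⊃ (r ∨ r)): 0.16 ≤ 0.71, so result = 1
(p ⊃ (s ⊃ (r ∨ r))): 0.72 ≤ 1, so result = 1
((p ⊃ (s ⊃ (r ∨ r))) ∧ q) = min(1, 0.85) = 0.85
¬((p ⊃ (s ⊃ (r ∨ r))) ∧ q): Gödel ¬ of 0.85 = 0 (operand ≠ 0)
¬¬((p ⊃ (s ⊃ (r ∨ r))) ∧ q): Gödel ¬ of 0 = 1 (operand is 0)
(r ∧ ¬¬((p ⊃ (s ⊃ (r ∨ r))) ∧ q)) = min(0.71, 1) = 0.71
(((s ∧ (p ⊃ ¬s)) ⊃ (¬q ⊃ (s ∨ (q ⊃ ¬p)))) ∧ (r ∧ ¬¬((p ⊃ (s ⊃ (r ∨ r))) ∧ q))) = min(1, 0.71) = 0.71

0.71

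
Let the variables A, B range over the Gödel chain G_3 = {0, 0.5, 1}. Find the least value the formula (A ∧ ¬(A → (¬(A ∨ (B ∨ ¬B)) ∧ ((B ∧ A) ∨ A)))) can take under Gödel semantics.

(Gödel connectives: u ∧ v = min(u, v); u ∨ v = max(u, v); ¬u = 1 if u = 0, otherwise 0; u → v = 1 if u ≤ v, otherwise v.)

0.00

The minimum is attained at A = 0, B = 0:
  ¬B: Gödel ¬ of 0 = 1 (operand is 0)
  (B ∨ ¬B) = max(0, 1) = 1
  (A ∨ (B ∨ ¬B)) = max(0, 1) = 1
  ¬(A ∨ (B ∨ ¬B)): Gödel ¬ of 1 = 0 (operand ≠ 0)
  (B ∧ A) = min(0, 0) = 0
  ((B ∧ A) ∨ A) = max(0, 0) = 0
  (¬(A ∨ (B ∨ ¬B)) ∧ ((B ∧ A) ∨ A)) = min(0, 0) = 0
  (A → (¬(A ∨ (B ∨ ¬B)) ∧ ((B ∧ A) ∨ A))): 0 ≤ 0, so result = 1
  ¬(A → (¬(A ∨ (B ∨ ¬B)) ∧ ((B ∧ A) ∨ A))): Gödel ¬ of 1 = 0 (operand ≠ 0)
  (A ∧ ¬(A → (¬(A ∨ (B ∨ ¬B)) ∧ ((B ∧ A) ∨ A)))) = min(0, 0) = 0
Checking all 9 assignments confirms none give a value below 0.00.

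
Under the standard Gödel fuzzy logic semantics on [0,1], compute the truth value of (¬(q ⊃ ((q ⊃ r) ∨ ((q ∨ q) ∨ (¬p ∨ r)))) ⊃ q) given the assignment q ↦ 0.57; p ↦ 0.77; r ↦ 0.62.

1.00

(q ⊃ r): 0.57 ≤ 0.62, so result = 1
(q ∨ q) = max(0.57, 0.57) = 0.57
¬p: Gödel ¬ of 0.77 = 0 (operand ≠ 0)
(¬p ∨ r) = max(0, 0.62) = 0.62
((q ∨ q) ∨ (¬p ∨ r)) = max(0.57, 0.62) = 0.62
((q ⊃ r) ∨ ((q ∨ q) ∨ (¬p ∨ r))) = max(1, 0.62) = 1
(q ⊃ ((q ⊃ r) ∨ ((q ∨ q) ∨ (¬p ∨ r)))): 0.57 ≤ 1, so result = 1
¬(q ⊃ ((q ⊃ r) ∨ ((q ∨ q) ∨ (¬p ∨ r)))): Gödel ¬ of 1 = 0 (operand ≠ 0)
(¬(q ⊃ ((q ⊃ r) ∨ ((q ∨ q) ∨ (¬p ∨ r)))) ⊃ q): 0 ≤ 0.57, so result = 1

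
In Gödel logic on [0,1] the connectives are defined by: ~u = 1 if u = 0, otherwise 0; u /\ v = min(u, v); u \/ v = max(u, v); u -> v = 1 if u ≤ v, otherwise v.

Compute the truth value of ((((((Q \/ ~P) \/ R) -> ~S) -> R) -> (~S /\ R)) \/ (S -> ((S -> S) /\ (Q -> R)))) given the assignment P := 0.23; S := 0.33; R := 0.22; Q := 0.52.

~P: Gödel ¬ of 0.23 = 0 (operand ≠ 0)
(Q \/ ~P) = max(0.52, 0) = 0.52
((Q \/ ~P) \/ R) = max(0.52, 0.22) = 0.52
~S: Gödel ¬ of 0.33 = 0 (operand ≠ 0)
(((Q \/ ~P) \/ R) -> ~S): 0.52 > 0, so result = 0
((((Q \/ ~P) \/ R) -> ~S) -> R): 0 ≤ 0.22, so result = 1
~S: Gödel ¬ of 0.33 = 0 (operand ≠ 0)
(~S /\ R) = min(0, 0.22) = 0
(((((Q \/ ~P) \/ R) -> ~S) -> R) -> (~S /\ R)): 1 > 0, so result = 0
(S -> S): 0.33 ≤ 0.33, so result = 1
(Q -> R): 0.52 > 0.22, so result = 0.22
((S -> S) /\ (Q -> R)) = min(1, 0.22) = 0.22
(S -> ((S -> S) /\ (Q -> R))): 0.33 > 0.22, so result = 0.22
((((((Q \/ ~P) \/ R) -> ~S) -> R) -> (~S /\ R)) \/ (S -> ((S -> S) /\ (Q -> R)))) = max(0, 0.22) = 0.22

0.22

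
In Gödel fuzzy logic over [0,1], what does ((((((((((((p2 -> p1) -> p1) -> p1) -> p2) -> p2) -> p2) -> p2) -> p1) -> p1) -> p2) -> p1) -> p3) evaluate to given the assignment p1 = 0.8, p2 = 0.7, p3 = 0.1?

0.10

(p2 -> p1): 0.7 ≤ 0.8, so result = 1
((p2 -> p1) -> p1): 1 > 0.8, so result = 0.8
(((p2 -> p1) -> p1) -> p1): 0.8 ≤ 0.8, so result = 1
((((p2 -> p1) -> p1) -> p1) -> p2): 1 > 0.7, so result = 0.7
(((((p2 -> p1) -> p1) -> p1) -> p2) -> p2): 0.7 ≤ 0.7, so result = 1
((((((p2 -> p1) -> p1) -> p1) -> p2) -> p2) -> p2): 1 > 0.7, so result = 0.7
(((((((p2 -> p1) -> p1) -> p1) -> p2) -> p2) -> p2) -> p2): 0.7 ≤ 0.7, so result = 1
((((((((p2 -> p1) -> p1) -> p1) -> p2) -> p2) -> p2) -> p2) -> p1): 1 > 0.8, so result = 0.8
(((((((((p2 -> p1) -> p1) -> p1) -> p2) -> p2) -> p2) -> p2) -> p1) -> p1): 0.8 ≤ 0.8, so result = 1
((((((((((p2 -> p1) -> p1) -> p1) -> p2) -> p2) -> p2) -> p2) -> p1) -> p1) -> p2): 1 > 0.7, so result = 0.7
(((((((((((p2 -> p1) -> p1) -> p1) -> p2) -> p2) -> p2) -> p2) -> p1) -> p1) -> p2) -> p1): 0.7 ≤ 0.8, so result = 1
((((((((((((p2 -> p1) -> p1) -> p1) -> p2) -> p2) -> p2) -> p2) -> p1) -> p1) -> p2) -> p1) -> p3): 1 > 0.1, so result = 0.1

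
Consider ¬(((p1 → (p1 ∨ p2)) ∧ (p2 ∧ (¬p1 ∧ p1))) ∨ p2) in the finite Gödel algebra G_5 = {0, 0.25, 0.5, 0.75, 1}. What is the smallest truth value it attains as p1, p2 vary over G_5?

The minimum is attained at p1 = 0, p2 = 0.25:
  (p1 ∨ p2) = max(0, 0.25) = 0.25
  (p1 → (p1 ∨ p2)): 0 ≤ 0.25, so result = 1
  ¬p1: Gödel ¬ of 0 = 1 (operand is 0)
  (¬p1 ∧ p1) = min(1, 0) = 0
  (p2 ∧ (¬p1 ∧ p1)) = min(0.25, 0) = 0
  ((p1 → (p1 ∨ p2)) ∧ (p2 ∧ (¬p1 ∧ p1))) = min(1, 0) = 0
  (((p1 → (p1 ∨ p2)) ∧ (p2 ∧ (¬p1 ∧ p1))) ∨ p2) = max(0, 0.25) = 0.25
  ¬(((p1 → (p1 ∨ p2)) ∧ (p2 ∧ (¬p1 ∧ p1))) ∨ p2): Gödel ¬ of 0.25 = 0 (operand ≠ 0)
Checking all 25 assignments confirms none give a value below 0.00.

0.00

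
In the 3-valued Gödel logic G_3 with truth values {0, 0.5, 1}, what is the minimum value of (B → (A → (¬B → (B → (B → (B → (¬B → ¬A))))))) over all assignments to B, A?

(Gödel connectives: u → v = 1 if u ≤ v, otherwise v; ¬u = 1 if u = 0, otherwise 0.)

Every assignment gives 1. For instance at B = 0, A = 0:
  ¬B: Gödel ¬ of 0 = 1 (operand is 0)
  ¬B: Gödel ¬ of 0 = 1 (operand is 0)
  ¬A: Gödel ¬ of 0 = 1 (operand is 0)
  (¬B → ¬A): 1 ≤ 1, so result = 1
  (B → (¬B → ¬A)): 0 ≤ 1, so result = 1
  (B → (B → (¬B → ¬A))): 0 ≤ 1, so result = 1
  (B → (B → (B → (¬B → ¬A)))): 0 ≤ 1, so result = 1
  (¬B → (B → (B → (B → (¬B → ¬A))))): 1 ≤ 1, so result = 1
  (A → (¬B → (B → (B → (B → (¬B → ¬A)))))): 0 ≤ 1, so result = 1
  (B → (A → (¬B → (B → (B → (B → (¬B → ¬A))))))): 0 ≤ 1, so result = 1
All 9 assignments give value 1 — the formula is a G_3-tautology.

1.00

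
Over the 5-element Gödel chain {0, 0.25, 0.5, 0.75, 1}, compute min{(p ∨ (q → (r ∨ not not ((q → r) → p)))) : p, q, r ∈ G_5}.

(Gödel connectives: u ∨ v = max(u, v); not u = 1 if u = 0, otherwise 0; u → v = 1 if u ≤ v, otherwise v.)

The minimum is attained at p = 0, q = 0.5, r = 0.25:
  (q → r): 0.5 > 0.25, so result = 0.25
  ((q → r) → p): 0.25 > 0, so result = 0
  not ((q → r) → p): Gödel ¬ of 0 = 1 (operand is 0)
  not not ((q → r) → p): Gödel ¬ of 1 = 0 (operand ≠ 0)
  (r ∨ not not ((q → r) → p)) = max(0.25, 0) = 0.25
  (q → (r ∨ not not ((q → r) → p))): 0.5 > 0.25, so result = 0.25
  (p ∨ (q → (r ∨ not not ((q → r) → p)))) = max(0, 0.25) = 0.25
Checking all 125 assignments confirms none give a value below 0.25.

0.25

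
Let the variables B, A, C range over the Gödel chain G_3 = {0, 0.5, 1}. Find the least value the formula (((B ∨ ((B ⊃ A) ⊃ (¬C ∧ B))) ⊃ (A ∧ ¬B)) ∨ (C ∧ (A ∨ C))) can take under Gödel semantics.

0.00

The minimum is attained at B = 0.5, A = 0, C = 0:
  (B ⊃ A): 0.5 > 0, so result = 0
  ¬C: Gödel ¬ of 0 = 1 (operand is 0)
  (¬C ∧ B) = min(1, 0.5) = 0.5
  ((B ⊃ A) ⊃ (¬C ∧ B)): 0 ≤ 0.5, so result = 1
  (B ∨ ((B ⊃ A) ⊃ (¬C ∧ B))) = max(0.5, 1) = 1
  ¬B: Gödel ¬ of 0.5 = 0 (operand ≠ 0)
  (A ∧ ¬B) = min(0, 0) = 0
  ((B ∨ ((B ⊃ A) ⊃ (¬C ∧ B))) ⊃ (A ∧ ¬B)): 1 > 0, so result = 0
  (A ∨ C) = max(0, 0) = 0
  (C ∧ (A ∨ C)) = min(0, 0) = 0
  (((B ∨ ((B ⊃ A) ⊃ (¬C ∧ B))) ⊃ (A ∧ ¬B)) ∨ (C ∧ (A ∨ C))) = max(0, 0) = 0
Checking all 27 assignments confirms none give a value below 0.00.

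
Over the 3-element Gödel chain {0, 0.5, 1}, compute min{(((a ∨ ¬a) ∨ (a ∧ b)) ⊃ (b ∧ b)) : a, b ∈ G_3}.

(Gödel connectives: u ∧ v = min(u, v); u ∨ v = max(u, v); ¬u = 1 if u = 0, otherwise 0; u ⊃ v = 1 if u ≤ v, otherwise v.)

0.00

The minimum is attained at a = 0, b = 0:
  ¬a: Gödel ¬ of 0 = 1 (operand is 0)
  (a ∨ ¬a) = max(0, 1) = 1
  (a ∧ b) = min(0, 0) = 0
  ((a ∨ ¬a) ∨ (a ∧ b)) = max(1, 0) = 1
  (b ∧ b) = min(0, 0) = 0
  (((a ∨ ¬a) ∨ (a ∧ b)) ⊃ (b ∧ b)): 1 > 0, so result = 0
Checking all 9 assignments confirms none give a value below 0.00.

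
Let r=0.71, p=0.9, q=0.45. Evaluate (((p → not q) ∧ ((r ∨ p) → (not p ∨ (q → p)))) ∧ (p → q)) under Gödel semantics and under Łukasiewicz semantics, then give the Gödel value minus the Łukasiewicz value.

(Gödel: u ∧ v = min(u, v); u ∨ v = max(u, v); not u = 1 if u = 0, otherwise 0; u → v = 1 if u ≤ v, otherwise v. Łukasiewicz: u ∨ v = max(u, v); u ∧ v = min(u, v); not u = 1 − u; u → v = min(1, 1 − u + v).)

-0.55

Gödel evaluation:
  not q: Gödel ¬ of 0.45 = 0 (operand ≠ 0)
  (p → not q): 0.9 > 0, so result = 0
  (r ∨ p) = max(0.71, 0.9) = 0.9
  not p: Gödel ¬ of 0.9 = 0 (operand ≠ 0)
  (q → p): 0.45 ≤ 0.9, so result = 1
  (not p ∨ (q → p)) = max(0, 1) = 1
  ((r ∨ p) → (not p ∨ (q → p))): 0.9 ≤ 1, so result = 1
  ((p → not q) ∧ ((r ∨ p) → (not p ∨ (q → p)))) = min(0, 1) = 0
  (p → q): 0.9 > 0.45, so result = 0.45
  (((p → not q) ∧ ((r ∨ p) → (not p ∨ (q → p)))) ∧ (p → q)) = min(0, 0.45) = 0
  Gödel value = 0
Łukasiewicz evaluation:
  not q: Łukasiewicz ¬ gives 1 − 0.45 = 0.55
  (p → not q): min(1, 1 − 0.9 + 0.55) = 0.65
  (r ∨ p) = max(0.71, 0.9) = 0.9
  not p: Łukasiewicz ¬ gives 1 − 0.9 = 0.1
  (q → p): min(1, 1 − 0.45 + 0.9) = 1
  (not p ∨ (q → p)) = max(0.1, 1) = 1
  ((r ∨ p) → (not p ∨ (q → p))): min(1, 1 − 0.9 + 1) = 1
  ((p → not q) ∧ ((r ∨ p) → (not p ∨ (q → p)))) = min(0.65, 1) = 0.65
  (p → q): min(1, 1 − 0.9 + 0.45) = 0.55
  (((p → not q) ∧ ((r ∨ p) → (not p ∨ (q → p)))) ∧ (p → q)) = min(0.65, 0.55) = 0.55
  Łukasiewicz value = 0.55
Difference: 0 − 0.55 = -0.55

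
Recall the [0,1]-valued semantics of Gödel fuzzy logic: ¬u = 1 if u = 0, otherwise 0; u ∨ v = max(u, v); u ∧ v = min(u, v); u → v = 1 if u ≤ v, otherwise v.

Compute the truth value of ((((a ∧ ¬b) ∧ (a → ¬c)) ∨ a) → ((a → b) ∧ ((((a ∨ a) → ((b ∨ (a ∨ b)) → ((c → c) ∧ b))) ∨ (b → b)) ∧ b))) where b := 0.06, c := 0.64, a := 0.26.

¬b: Gödel ¬ of 0.06 = 0 (operand ≠ 0)
(a ∧ ¬b) = min(0.26, 0) = 0
¬c: Gödel ¬ of 0.64 = 0 (operand ≠ 0)
(a → ¬c): 0.26 > 0, so result = 0
((a ∧ ¬b) ∧ (a → ¬c)) = min(0, 0) = 0
(((a ∧ ¬b) ∧ (a → ¬c)) ∨ a) = max(0, 0.26) = 0.26
(a → b): 0.26 > 0.06, so result = 0.06
(a ∨ a) = max(0.26, 0.26) = 0.26
(a ∨ b) = max(0.26, 0.06) = 0.26
(b ∨ (a ∨ b)) = max(0.06, 0.26) = 0.26
(c → c): 0.64 ≤ 0.64, so result = 1
((c → c) ∧ b) = min(1, 0.06) = 0.06
((b ∨ (a ∨ b)) → ((c → c) ∧ b)): 0.26 > 0.06, so result = 0.06
((a ∨ a) → ((b ∨ (a ∨ b)) → ((c → c) ∧ b))): 0.26 > 0.06, so result = 0.06
(b → b): 0.06 ≤ 0.06, so result = 1
(((a ∨ a) → ((b ∨ (a ∨ b)) → ((c → c) ∧ b))) ∨ (b → b)) = max(0.06, 1) = 1
((((a ∨ a) → ((b ∨ (a ∨ b)) → ((c → c) ∧ b))) ∨ (b → b)) ∧ b) = min(1, 0.06) = 0.06
((a → b) ∧ ((((a ∨ a) → ((b ∨ (a ∨ b)) → ((c → c) ∧ b))) ∨ (b → b)) ∧ b)) = min(0.06, 0.06) = 0.06
((((a ∧ ¬b) ∧ (a → ¬c)) ∨ a) → ((a → b) ∧ ((((a ∨ a) → ((b ∨ (a ∨ b)) → ((c → c) ∧ b))) ∨ (b → b)) ∧ b))): 0.26 > 0.06, so result = 0.06

0.06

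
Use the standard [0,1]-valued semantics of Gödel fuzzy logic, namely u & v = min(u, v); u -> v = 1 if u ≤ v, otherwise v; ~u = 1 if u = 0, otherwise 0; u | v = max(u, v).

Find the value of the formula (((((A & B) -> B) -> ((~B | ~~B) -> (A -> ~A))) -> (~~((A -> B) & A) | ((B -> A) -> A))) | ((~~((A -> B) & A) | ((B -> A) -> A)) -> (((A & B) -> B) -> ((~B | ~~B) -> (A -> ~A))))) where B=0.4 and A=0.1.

(A & B) = min(0.1, 0.4) = 0.1
((A & B) -> B): 0.1 ≤ 0.4, so result = 1
~B: Gödel ¬ of 0.4 = 0 (operand ≠ 0)
~B: Gödel ¬ of 0.4 = 0 (operand ≠ 0)
~~B: Gödel ¬ of 0 = 1 (operand is 0)
(~B | ~~B) = max(0, 1) = 1
~A: Gödel ¬ of 0.1 = 0 (operand ≠ 0)
(A -> ~A): 0.1 > 0, so result = 0
((~B | ~~B) -> (A -> ~A)): 1 > 0, so result = 0
(((A & B) -> B) -> ((~B | ~~B) -> (A -> ~A))): 1 > 0, so result = 0
(A -> B): 0.1 ≤ 0.4, so result = 1
((A -> B) & A) = min(1, 0.1) = 0.1
~((A -> B) & A): Gödel ¬ of 0.1 = 0 (operand ≠ 0)
~~((A -> B) & A): Gödel ¬ of 0 = 1 (operand is 0)
(B -> A): 0.4 > 0.1, so result = 0.1
((B -> A) -> A): 0.1 ≤ 0.1, so result = 1
(~~((A -> B) & A) | ((B -> A) -> A)) = max(1, 1) = 1
((((A & B) -> B) -> ((~B | ~~B) -> (A -> ~A))) -> (~~((A -> B) & A) | ((B -> A) -> A))): 0 ≤ 1, so result = 1
(A -> B): 0.1 ≤ 0.4, so result = 1
((A -> B) & A) = min(1, 0.1) = 0.1
~((A -> B) & A): Gödel ¬ of 0.1 = 0 (operand ≠ 0)
~~((A -> B) & A): Gödel ¬ of 0 = 1 (operand is 0)
(B -> A): 0.4 > 0.1, so result = 0.1
((B -> A) -> A): 0.1 ≤ 0.1, so result = 1
(~~((A -> B) & A) | ((B -> A) -> A)) = max(1, 1) = 1
(A & B) = min(0.1, 0.4) = 0.1
((A & B) -> B): 0.1 ≤ 0.4, so result = 1
~B: Gödel ¬ of 0.4 = 0 (operand ≠ 0)
~B: Gödel ¬ of 0.4 = 0 (operand ≠ 0)
~~B: Gödel ¬ of 0 = 1 (operand is 0)
(~B | ~~B) = max(0, 1) = 1
~A: Gödel ¬ of 0.1 = 0 (operand ≠ 0)
(A -> ~A): 0.1 > 0, so result = 0
((~B | ~~B) -> (A -> ~A)): 1 > 0, so result = 0
(((A & B) -> B) -> ((~B | ~~B) -> (A -> ~A))): 1 > 0, so result = 0
((~~((A -> B) & A) | ((B -> A) -> A)) -> (((A & B) -> B) -> ((~B | ~~B) -> (A -> ~A)))): 1 > 0, so result = 0
(((((A & B) -> B) -> ((~B | ~~B) -> (A -> ~A))) -> (~~((A -> B) & A) | ((B -> A) -> A))) | ((~~((A -> B) & A) | ((B -> A) -> A)) -> (((A & B) -> B) -> ((~B | ~~B) -> (A -> ~A))))) = max(1, 0) = 1

1.00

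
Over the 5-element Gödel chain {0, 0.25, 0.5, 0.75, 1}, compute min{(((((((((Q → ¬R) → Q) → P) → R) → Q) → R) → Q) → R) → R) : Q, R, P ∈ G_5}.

The minimum is attained at Q = 0, R = 0.25, P = 0:
  ¬R: Gödel ¬ of 0.25 = 0 (operand ≠ 0)
  (Q → ¬R): 0 ≤ 0, so result = 1
  ((Q → ¬R) → Q): 1 > 0, so result = 0
  (((Q → ¬R) → Q) → P): 0 ≤ 0, so result = 1
  ((((Q → ¬R) → Q) → P) → R): 1 > 0.25, so result = 0.25
  (((((Q → ¬R) → Q) → P) → R) → Q): 0.25 > 0, so result = 0
  ((((((Q → ¬R) → Q) → P) → R) → Q) → R): 0 ≤ 0.25, so result = 1
  (((((((Q → ¬R) → Q) → P) → R) → Q) → R) → Q): 1 > 0, so result = 0
  ((((((((Q → ¬R) → Q) → P) → R) → Q) → R) → Q) → R): 0 ≤ 0.25, so result = 1
  (((((((((Q → ¬R) → Q) → P) → R) → Q) → R) → Q) → R) → R): 1 > 0.25, so result = 0.25
Checking all 125 assignments confirms none give a value below 0.25.

0.25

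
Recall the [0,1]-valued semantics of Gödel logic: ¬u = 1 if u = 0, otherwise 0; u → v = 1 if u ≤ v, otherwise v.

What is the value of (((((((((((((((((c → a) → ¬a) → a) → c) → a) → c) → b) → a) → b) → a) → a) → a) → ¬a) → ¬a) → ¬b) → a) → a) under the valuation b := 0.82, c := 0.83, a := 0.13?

(c → a): 0.83 > 0.13, so result = 0.13
¬a: Gödel ¬ of 0.13 = 0 (operand ≠ 0)
((c → a) → ¬a): 0.13 > 0, so result = 0
(((c → a) → ¬a) → a): 0 ≤ 0.13, so result = 1
((((c → a) → ¬a) → a) → c): 1 > 0.83, so result = 0.83
(((((c → a) → ¬a) → a) → c) → a): 0.83 > 0.13, so result = 0.13
((((((c → a) → ¬a) → a) → c) → a) → c): 0.13 ≤ 0.83, so result = 1
(((((((c → a) → ¬a) → a) → c) → a) → c) → b): 1 > 0.82, so result = 0.82
((((((((c → a) → ¬a) → a) → c) → a) → c) → b) → a): 0.82 > 0.13, so result = 0.13
(((((((((c → a) → ¬a) → a) → c) → a) → c) → b) → a) → b): 0.13 ≤ 0.82, so result = 1
((((((((((c → a) → ¬a) → a) → c) → a) → c) → b) → a) → b) → a): 1 > 0.13, so result = 0.13
(((((((((((c → a) → ¬a) → a) → c) → a) → c) → b) → a) → b) → a) → a): 0.13 ≤ 0.13, so result = 1
((((((((((((c → a) → ¬a) → a) → c) → a) → c) → b) → a) → b) → a) → a) → a): 1 > 0.13, so result = 0.13
¬a: Gödel ¬ of 0.13 = 0 (operand ≠ 0)
(((((((((((((c → a) → ¬a) → a) → c) → a) → c) → b) → a) → b) → a) → a) → a) → ¬a): 0.13 > 0, so result = 0
¬a: Gödel ¬ of 0.13 = 0 (operand ≠ 0)
((((((((((((((c → a) → ¬a) → a) → c) → a) → c) → b) → a) → b) → a) → a) → a) → ¬a) → ¬a): 0 ≤ 0, so result = 1
¬b: Gödel ¬ of 0.82 = 0 (operand ≠ 0)
(((((((((((((((c → a) → ¬a) → a) → c) → a) → c) → b) → a) → b) → a) → a) → a) → ¬a) → ¬a) → ¬b): 1 > 0, so result = 0
((((((((((((((((c → a) → ¬a) → a) → c) → a) → c) → b) → a) → b) → a) → a) → a) → ¬a) → ¬a) → ¬b) → a): 0 ≤ 0.13, so result = 1
(((((((((((((((((c → a) → ¬a) → a) → c) → a) → c) → b) → a) → b) → a) → a) → a) → ¬a) → ¬a) → ¬b) → a) → a): 1 > 0.13, so result = 0.13

0.13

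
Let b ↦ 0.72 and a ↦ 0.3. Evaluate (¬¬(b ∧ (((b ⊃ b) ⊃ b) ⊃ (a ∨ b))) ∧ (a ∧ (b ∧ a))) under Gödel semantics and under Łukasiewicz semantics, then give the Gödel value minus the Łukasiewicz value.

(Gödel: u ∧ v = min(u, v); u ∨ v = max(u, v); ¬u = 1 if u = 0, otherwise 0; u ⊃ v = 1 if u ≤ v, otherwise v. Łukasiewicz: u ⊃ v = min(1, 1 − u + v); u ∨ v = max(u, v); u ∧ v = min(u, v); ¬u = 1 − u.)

Gödel evaluation:
  (b ⊃ b): 0.72 ≤ 0.72, so result = 1
  ((b ⊃ b) ⊃ b): 1 > 0.72, so result = 0.72
  (a ∨ b) = max(0.3, 0.72) = 0.72
  (((b ⊃ b) ⊃ b) ⊃ (a ∨ b)): 0.72 ≤ 0.72, so result = 1
  (b ∧ (((b ⊃ b) ⊃ b) ⊃ (a ∨ b))) = min(0.72, 1) = 0.72
  ¬(b ∧ (((b ⊃ b) ⊃ b) ⊃ (a ∨ b))): Gödel ¬ of 0.72 = 0 (operand ≠ 0)
  ¬¬(b ∧ (((b ⊃ b) ⊃ b) ⊃ (a ∨ b))): Gödel ¬ of 0 = 1 (operand is 0)
  (b ∧ a) = min(0.72, 0.3) = 0.3
  (a ∧ (b ∧ a)) = min(0.3, 0.3) = 0.3
  (¬¬(b ∧ (((b ⊃ b) ⊃ b) ⊃ (a ∨ b))) ∧ (a ∧ (b ∧ a))) = min(1, 0.3) = 0.3
  Gödel value = 0.3
Łukasiewicz evaluation:
  (b ⊃ b): min(1, 1 − 0.72 + 0.72) = 1
  ((b ⊃ b) ⊃ b): min(1, 1 − 1 + 0.72) = 0.72
  (a ∨ b) = max(0.3, 0.72) = 0.72
  (((b ⊃ b) ⊃ b) ⊃ (a ∨ b)): min(1, 1 − 0.72 + 0.72) = 1
  (b ∧ (((b ⊃ b) ⊃ b) ⊃ (a ∨ b))) = min(0.72, 1) = 0.72
  ¬(b ∧ (((b ⊃ b) ⊃ b) ⊃ (a ∨ b))): Łukasiewicz ¬ gives 1 − 0.72 = 0.28
  ¬¬(b ∧ (((b ⊃ b) ⊃ b) ⊃ (a ∨ b))): Łukasiewicz ¬ gives 1 − 0.28 = 0.72
  (b ∧ a) = min(0.72, 0.3) = 0.3
  (a ∧ (b ∧ a)) = min(0.3, 0.3) = 0.3
  (¬¬(b ∧ (((b ⊃ b) ⊃ b) ⊃ (a ∨ b))) ∧ (a ∧ (b ∧ a))) = min(0.72, 0.3) = 0.3
  Łukasiewicz value = 0.3
Difference: 0.3 − 0.3 = 0.00

0.00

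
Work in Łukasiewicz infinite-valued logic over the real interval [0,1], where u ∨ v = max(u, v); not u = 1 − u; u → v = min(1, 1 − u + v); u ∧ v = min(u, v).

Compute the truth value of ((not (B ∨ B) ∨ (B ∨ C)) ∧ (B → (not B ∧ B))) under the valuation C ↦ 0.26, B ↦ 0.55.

0.55

(B ∨ B) = max(0.55, 0.55) = 0.55
not (B ∨ B): Łukasiewicz ¬ gives 1 − 0.55 = 0.45
(B ∨ C) = max(0.55, 0.26) = 0.55
(not (B ∨ B) ∨ (B ∨ C)) = max(0.45, 0.55) = 0.55
not B: Łukasiewicz ¬ gives 1 − 0.55 = 0.45
(not B ∧ B) = min(0.45, 0.55) = 0.45
(B → (not B ∧ B)): min(1, 1 − 0.55 + 0.45) = 0.9
((not (B ∨ B) ∨ (B ∨ C)) ∧ (B → (not B ∧ B))) = min(0.55, 0.9) = 0.55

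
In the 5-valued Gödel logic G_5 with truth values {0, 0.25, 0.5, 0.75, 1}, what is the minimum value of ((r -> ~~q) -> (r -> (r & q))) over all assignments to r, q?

The minimum is attained at r = 0.5, q = 0.25:
  ~q: Gödel ¬ of 0.25 = 0 (operand ≠ 0)
  ~~q: Gödel ¬ of 0 = 1 (operand is 0)
  (r -> ~~q): 0.5 ≤ 1, so result = 1
  (r & q) = min(0.5, 0.25) = 0.25
  (r -> (r & q)): 0.5 > 0.25, so result = 0.25
  ((r -> ~~q) -> (r -> (r & q))): 1 > 0.25, so result = 0.25
Checking all 25 assignments confirms none give a value below 0.25.

0.25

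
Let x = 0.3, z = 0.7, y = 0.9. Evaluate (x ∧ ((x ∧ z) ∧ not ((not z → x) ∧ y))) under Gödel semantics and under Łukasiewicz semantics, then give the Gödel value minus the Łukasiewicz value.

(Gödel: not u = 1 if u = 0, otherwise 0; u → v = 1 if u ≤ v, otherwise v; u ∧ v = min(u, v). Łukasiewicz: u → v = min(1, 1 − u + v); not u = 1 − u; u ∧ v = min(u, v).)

-0.10

Gödel evaluation:
  (x ∧ z) = min(0.3, 0.7) = 0.3
  not z: Gödel ¬ of 0.7 = 0 (operand ≠ 0)
  (not z → x): 0 ≤ 0.3, so result = 1
  ((not z → x) ∧ y) = min(1, 0.9) = 0.9
  not ((not z → x) ∧ y): Gödel ¬ of 0.9 = 0 (operand ≠ 0)
  ((x ∧ z) ∧ not ((not z → x) ∧ y)) = min(0.3, 0) = 0
  (x ∧ ((x ∧ z) ∧ not ((not z → x) ∧ y))) = min(0.3, 0) = 0
  Gödel value = 0
Łukasiewicz evaluation:
  (x ∧ z) = min(0.3, 0.7) = 0.3
  not z: Łukasiewicz ¬ gives 1 − 0.7 = 0.3
  (not z → x): min(1, 1 − 0.3 + 0.3) = 1
  ((not z → x) ∧ y) = min(1, 0.9) = 0.9
  not ((not z → x) ∧ y): Łukasiewicz ¬ gives 1 − 0.9 = 0.1
  ((x ∧ z) ∧ not ((not z → x) ∧ y)) = min(0.3, 0.1) = 0.1
  (x ∧ ((x ∧ z) ∧ not ((not z → x) ∧ y))) = min(0.3, 0.1) = 0.1
  Łukasiewicz value = 0.1
Difference: 0 − 0.1 = -0.10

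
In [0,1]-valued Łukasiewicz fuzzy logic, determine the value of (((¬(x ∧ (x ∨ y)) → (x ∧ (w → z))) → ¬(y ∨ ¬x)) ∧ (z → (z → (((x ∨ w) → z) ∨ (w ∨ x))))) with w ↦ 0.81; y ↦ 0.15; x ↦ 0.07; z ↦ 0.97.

0.93

(x ∨ y) = max(0.07, 0.15) = 0.15
(x ∧ (x ∨ y)) = min(0.07, 0.15) = 0.07
¬(x ∧ (x ∨ y)): Łukasiewicz ¬ gives 1 − 0.07 = 0.93
(w → z): min(1, 1 − 0.81 + 0.97) = 1
(x ∧ (w → z)) = min(0.07, 1) = 0.07
(¬(x ∧ (x ∨ y)) → (x ∧ (w → z))): min(1, 1 − 0.93 + 0.07) = 0.14
¬x: Łukasiewicz ¬ gives 1 − 0.07 = 0.93
(y ∨ ¬x) = max(0.15, 0.93) = 0.93
¬(y ∨ ¬x): Łukasiewicz ¬ gives 1 − 0.93 = 0.07
((¬(x ∧ (x ∨ y)) → (x ∧ (w → z))) → ¬(y ∨ ¬x)): min(1, 1 − 0.14 + 0.07) = 0.93
(x ∨ w) = max(0.07, 0.81) = 0.81
((x ∨ w) → z): min(1, 1 − 0.81 + 0.97) = 1
(w ∨ x) = max(0.81, 0.07) = 0.81
(((x ∨ w) → z) ∨ (w ∨ x)) = max(1, 0.81) = 1
(z → (((x ∨ w) → z) ∨ (w ∨ x))): min(1, 1 − 0.97 + 1) = 1
(z → (z → (((x ∨ w) → z) ∨ (w ∨ x)))): min(1, 1 − 0.97 + 1) = 1
(((¬(x ∧ (x ∨ y)) → (x ∧ (w → z))) → ¬(y ∨ ¬x)) ∧ (z → (z → (((x ∨ w) → z) ∨ (w ∨ x))))) = min(0.93, 1) = 0.93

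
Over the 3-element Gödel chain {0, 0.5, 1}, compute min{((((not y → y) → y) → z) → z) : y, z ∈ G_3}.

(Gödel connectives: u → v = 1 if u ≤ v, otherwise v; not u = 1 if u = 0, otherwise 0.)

0.50

The minimum is attained at y = 0.5, z = 0.5:
  not y: Gödel ¬ of 0.5 = 0 (operand ≠ 0)
  (not y → y): 0 ≤ 0.5, so result = 1
  ((not y → y) → y): 1 > 0.5, so result = 0.5
  (((not y → y) → y) → z): 0.5 ≤ 0.5, so result = 1
  ((((not y → y) → y) → z) → z): 1 > 0.5, so result = 0.5
Checking all 9 assignments confirms none give a value below 0.50.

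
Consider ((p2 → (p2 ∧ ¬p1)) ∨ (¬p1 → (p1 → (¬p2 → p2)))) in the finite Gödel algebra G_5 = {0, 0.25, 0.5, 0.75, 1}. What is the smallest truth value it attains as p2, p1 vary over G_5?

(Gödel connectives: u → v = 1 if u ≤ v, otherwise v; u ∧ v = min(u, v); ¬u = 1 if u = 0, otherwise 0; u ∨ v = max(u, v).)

1.00

Every assignment gives 1. For instance at p2 = 0, p1 = 0:
  ¬p1: Gödel ¬ of 0 = 1 (operand is 0)
  (p2 ∧ ¬p1) = min(0, 1) = 0
  (p2 → (p2 ∧ ¬p1)): 0 ≤ 0, so result = 1
  ¬p1: Gödel ¬ of 0 = 1 (operand is 0)
  ¬p2: Gödel ¬ of 0 = 1 (operand is 0)
  (¬p2 → p2): 1 > 0, so result = 0
  (p1 → (¬p2 → p2)): 0 ≤ 0, so result = 1
  (¬p1 → (p1 → (¬p2 → p2))): 1 ≤ 1, so result = 1
  ((p2 → (p2 ∧ ¬p1)) ∨ (¬p1 → (p1 → (¬p2 → p2)))) = max(1, 1) = 1
All 25 assignments give value 1 — the formula is a G_5-tautology.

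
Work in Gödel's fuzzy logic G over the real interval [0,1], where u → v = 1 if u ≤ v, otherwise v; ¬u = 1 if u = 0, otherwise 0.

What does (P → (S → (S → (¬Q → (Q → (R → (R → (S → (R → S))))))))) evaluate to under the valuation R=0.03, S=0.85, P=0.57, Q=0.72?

¬Q: Gödel ¬ of 0.72 = 0 (operand ≠ 0)
(R → S): 0.03 ≤ 0.85, so result = 1
(S → (R → S)): 0.85 ≤ 1, so result = 1
(R → (S → (R → S))): 0.03 ≤ 1, so result = 1
(R → (R → (S → (R → S)))): 0.03 ≤ 1, so result = 1
(Q → (R → (R → (S → (R → S))))): 0.72 ≤ 1, so result = 1
(¬Q → (Q → (R → (R → (S → (R → S)))))): 0 ≤ 1, so result = 1
(S → (¬Q → (Q → (R → (R → (S → (R → S))))))): 0.85 ≤ 1, so result = 1
(S → (S → (¬Q → (Q → (R → (R → (S → (R → S)))))))): 0.85 ≤ 1, so result = 1
(P → (S → (S → (¬Q → (Q → (R → (R → (S → (R → S))))))))): 0.57 ≤ 1, so result = 1

1.00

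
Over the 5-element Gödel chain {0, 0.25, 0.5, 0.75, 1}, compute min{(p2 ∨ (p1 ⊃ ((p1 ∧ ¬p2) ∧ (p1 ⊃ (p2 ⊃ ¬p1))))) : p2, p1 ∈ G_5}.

The minimum is attained at p2 = 0.25, p1 = 0.25:
  ¬p2: Gödel ¬ of 0.25 = 0 (operand ≠ 0)
  (p1 ∧ ¬p2) = min(0.25, 0) = 0
  ¬p1: Gödel ¬ of 0.25 = 0 (operand ≠ 0)
  (p2 ⊃ ¬p1): 0.25 > 0, so result = 0
  (p1 ⊃ (p2 ⊃ ¬p1)): 0.25 > 0, so result = 0
  ((p1 ∧ ¬p2) ∧ (p1 ⊃ (p2 ⊃ ¬p1))) = min(0, 0) = 0
  (p1 ⊃ ((p1 ∧ ¬p2) ∧ (p1 ⊃ (p2 ⊃ ¬p1)))): 0.25 > 0, so result = 0
  (p2 ∨ (p1 ⊃ ((p1 ∧ ¬p2) ∧ (p1 ⊃ (p2 ⊃ ¬p1))))) = max(0.25, 0) = 0.25
Checking all 25 assignments confirms none give a value below 0.25.

0.25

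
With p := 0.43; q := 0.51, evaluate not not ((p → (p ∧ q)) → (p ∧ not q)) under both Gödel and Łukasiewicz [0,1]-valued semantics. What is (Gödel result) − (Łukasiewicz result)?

-0.43

Gödel evaluation:
  (p ∧ q) = min(0.43, 0.51) = 0.43
  (p → (p ∧ q)): 0.43 ≤ 0.43, so result = 1
  not q: Gödel ¬ of 0.51 = 0 (operand ≠ 0)
  (p ∧ not q) = min(0.43, 0) = 0
  ((p → (p ∧ q)) → (p ∧ not q)): 1 > 0, so result = 0
  not ((p → (p ∧ q)) → (p ∧ not q)): Gödel ¬ of 0 = 1 (operand is 0)
  not not ((p → (p ∧ q)) → (p ∧ not q)): Gödel ¬ of 1 = 0 (operand ≠ 0)
  Gödel value = 0
Łukasiewicz evaluation:
  (p ∧ q) = min(0.43, 0.51) = 0.43
  (p → (p ∧ q)): min(1, 1 − 0.43 + 0.43) = 1
  not q: Łukasiewicz ¬ gives 1 − 0.51 = 0.49
  (p ∧ not q) = min(0.43, 0.49) = 0.43
  ((p → (p ∧ q)) → (p ∧ not q)): min(1, 1 − 1 + 0.43) = 0.43
  not ((p → (p ∧ q)) → (p ∧ not q)): Łukasiewicz ¬ gives 1 − 0.43 = 0.57
  not not ((p → (p ∧ q)) → (p ∧ not q)): Łukasiewicz ¬ gives 1 − 0.57 = 0.43
  Łukasiewicz value = 0.43
Difference: 0 − 0.43 = -0.43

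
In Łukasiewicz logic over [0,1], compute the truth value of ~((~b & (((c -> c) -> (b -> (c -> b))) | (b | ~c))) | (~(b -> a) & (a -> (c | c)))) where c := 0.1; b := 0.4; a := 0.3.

0.40

~b: Łukasiewicz ¬ gives 1 − 0.4 = 0.6
(c -> c): min(1, 1 − 0.1 + 0.1) = 1
(c -> b): min(1, 1 − 0.1 + 0.4) = 1
(b -> (c -> b)): min(1, 1 − 0.4 + 1) = 1
((c -> c) -> (b -> (c -> b))): min(1, 1 − 1 + 1) = 1
~c: Łukasiewicz ¬ gives 1 − 0.1 = 0.9
(b | ~c) = max(0.4, 0.9) = 0.9
(((c -> c) -> (b -> (c -> b))) | (b | ~c)) = max(1, 0.9) = 1
(~b & (((c -> c) -> (b -> (c -> b))) | (b | ~c))) = min(0.6, 1) = 0.6
(b -> a): min(1, 1 − 0.4 + 0.3) = 0.9
~(b -> a): Łukasiewicz ¬ gives 1 − 0.9 = 0.1
(c | c) = max(0.1, 0.1) = 0.1
(a -> (c | c)): min(1, 1 − 0.3 + 0.1) = 0.8
(~(b -> a) & (a -> (c | c))) = min(0.1, 0.8) = 0.1
((~b & (((c -> c) -> (b -> (c -> b))) | (b | ~c))) | (~(b -> a) & (a -> (c | c)))) = max(0.6, 0.1) = 0.6
~((~b & (((c -> c) -> (b -> (c -> b))) | (b | ~c))) | (~(b -> a) & (a -> (c | c)))): Łukasiewicz ¬ gives 1 − 0.6 = 0.4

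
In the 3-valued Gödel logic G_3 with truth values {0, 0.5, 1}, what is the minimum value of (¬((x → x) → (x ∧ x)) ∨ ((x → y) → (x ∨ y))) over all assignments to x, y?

The minimum is attained at x = 0.5, y = 0.5:
  (x → x): 0.5 ≤ 0.5, so result = 1
  (x ∧ x) = min(0.5, 0.5) = 0.5
  ((x → x) → (x ∧ x)): 1 > 0.5, so result = 0.5
  ¬((x → x) → (x ∧ x)): Gödel ¬ of 0.5 = 0 (operand ≠ 0)
  (x → y): 0.5 ≤ 0.5, so result = 1
  (x ∨ y) = max(0.5, 0.5) = 0.5
  ((x → y) → (x ∨ y)): 1 > 0.5, so result = 0.5
  (¬((x → x) → (x ∧ x)) ∨ ((x → y) → (x ∨ y))) = max(0, 0.5) = 0.5
Checking all 9 assignments confirms none give a value below 0.50.

0.50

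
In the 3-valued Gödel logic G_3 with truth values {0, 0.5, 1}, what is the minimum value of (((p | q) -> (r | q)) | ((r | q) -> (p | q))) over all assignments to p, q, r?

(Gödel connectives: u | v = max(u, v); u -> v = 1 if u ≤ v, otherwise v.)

1.00

Every assignment gives 1. For instance at p = 0, q = 0, r = 0:
  (p | q) = max(0, 0) = 0
  (r | q) = max(0, 0) = 0
  ((p | q) -> (r | q)): 0 ≤ 0, so result = 1
  (r | q) = max(0, 0) = 0
  (p | q) = max(0, 0) = 0
  ((r | q) -> (p | q)): 0 ≤ 0, so result = 1
  (((p | q) -> (r | q)) | ((r | q) -> (p | q))) = max(1, 1) = 1
All 27 assignments give value 1 — the formula is a G_3-tautology.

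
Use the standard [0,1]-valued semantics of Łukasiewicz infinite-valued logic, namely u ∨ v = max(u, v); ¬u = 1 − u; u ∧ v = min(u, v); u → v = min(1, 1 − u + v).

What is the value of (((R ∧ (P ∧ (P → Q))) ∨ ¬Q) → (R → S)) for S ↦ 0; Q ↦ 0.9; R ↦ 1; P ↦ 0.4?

(P → Q): min(1, 1 − 0.4 + 0.9) = 1
(P ∧ (P → Q)) = min(0.4, 1) = 0.4
(R ∧ (P ∧ (P → Q))) = min(1, 0.4) = 0.4
¬Q: Łukasiewicz ¬ gives 1 − 0.9 = 0.1
((R ∧ (P ∧ (P → Q))) ∨ ¬Q) = max(0.4, 0.1) = 0.4
(R → S): min(1, 1 − 1 + 0) = 0
(((R ∧ (P ∧ (P → Q))) ∨ ¬Q) → (R → S)): min(1, 1 − 0.4 + 0) = 0.6

0.60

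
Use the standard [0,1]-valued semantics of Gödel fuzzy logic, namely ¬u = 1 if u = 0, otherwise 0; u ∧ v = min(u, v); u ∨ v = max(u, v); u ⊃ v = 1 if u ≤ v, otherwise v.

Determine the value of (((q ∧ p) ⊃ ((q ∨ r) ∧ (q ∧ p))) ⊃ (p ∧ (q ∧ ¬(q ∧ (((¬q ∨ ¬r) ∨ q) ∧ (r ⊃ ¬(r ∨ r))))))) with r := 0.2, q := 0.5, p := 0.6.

(q ∧ p) = min(0.5, 0.6) = 0.5
(q ∨ r) = max(0.5, 0.2) = 0.5
(q ∧ p) = min(0.5, 0.6) = 0.5
((q ∨ r) ∧ (q ∧ p)) = min(0.5, 0.5) = 0.5
((q ∧ p) ⊃ ((q ∨ r) ∧ (q ∧ p))): 0.5 ≤ 0.5, so result = 1
¬q: Gödel ¬ of 0.5 = 0 (operand ≠ 0)
¬r: Gödel ¬ of 0.2 = 0 (operand ≠ 0)
(¬q ∨ ¬r) = max(0, 0) = 0
((¬q ∨ ¬r) ∨ q) = max(0, 0.5) = 0.5
(r ∨ r) = max(0.2, 0.2) = 0.2
¬(r ∨ r): Gödel ¬ of 0.2 = 0 (operand ≠ 0)
(r ⊃ ¬(r ∨ r)): 0.2 > 0, so result = 0
(((¬q ∨ ¬r) ∨ q) ∧ (r ⊃ ¬(r ∨ r))) = min(0.5, 0) = 0
(q ∧ (((¬q ∨ ¬r) ∨ q) ∧ (r ⊃ ¬(r ∨ r)))) = min(0.5, 0) = 0
¬(q ∧ (((¬q ∨ ¬r) ∨ q) ∧ (r ⊃ ¬(r ∨ r)))): Gödel ¬ of 0 = 1 (operand is 0)
(q ∧ ¬(q ∧ (((¬q ∨ ¬r) ∨ q) ∧ (r ⊃ ¬(r ∨ r))))) = min(0.5, 1) = 0.5
(p ∧ (q ∧ ¬(q ∧ (((¬q ∨ ¬r) ∨ q) ∧ (r ⊃ ¬(r ∨ r)))))) = min(0.6, 0.5) = 0.5
(((q ∧ p) ⊃ ((q ∨ r) ∧ (q ∧ p))) ⊃ (p ∧ (q ∧ ¬(q ∧ (((¬q ∨ ¬r) ∨ q) ∧ (r ⊃ ¬(r ∨ r))))))): 1 > 0.5, so result = 0.5

0.50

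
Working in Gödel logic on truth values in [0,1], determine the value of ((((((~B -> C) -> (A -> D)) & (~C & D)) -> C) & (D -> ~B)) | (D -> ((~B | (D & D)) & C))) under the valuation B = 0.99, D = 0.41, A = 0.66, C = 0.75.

1.00

~B: Gödel ¬ of 0.99 = 0 (operand ≠ 0)
(~B -> C): 0 ≤ 0.75, so result = 1
(A -> D): 0.66 > 0.41, so result = 0.41
((~B -> C) -> (A -> D)): 1 > 0.41, so result = 0.41
~C: Gödel ¬ of 0.75 = 0 (operand ≠ 0)
(~C & D) = min(0, 0.41) = 0
(((~B -> C) -> (A -> D)) & (~C & D)) = min(0.41, 0) = 0
((((~B -> C) -> (A -> D)) & (~C & D)) -> C): 0 ≤ 0.75, so result = 1
~B: Gödel ¬ of 0.99 = 0 (operand ≠ 0)
(D -> ~B): 0.41 > 0, so result = 0
(((((~B -> C) -> (A -> D)) & (~C & D)) -> C) & (D -> ~B)) = min(1, 0) = 0
~B: Gödel ¬ of 0.99 = 0 (operand ≠ 0)
(D & D) = min(0.41, 0.41) = 0.41
(~B | (D & D)) = max(0, 0.41) = 0.41
((~B | (D & D)) & C) = min(0.41, 0.75) = 0.41
(D -> ((~B | (D & D)) & C)): 0.41 ≤ 0.41, so result = 1
((((((~B -> C) -> (A -> D)) & (~C & D)) -> C) & (D -> ~B)) | (D -> ((~B | (D & D)) & C))) = max(0, 1) = 1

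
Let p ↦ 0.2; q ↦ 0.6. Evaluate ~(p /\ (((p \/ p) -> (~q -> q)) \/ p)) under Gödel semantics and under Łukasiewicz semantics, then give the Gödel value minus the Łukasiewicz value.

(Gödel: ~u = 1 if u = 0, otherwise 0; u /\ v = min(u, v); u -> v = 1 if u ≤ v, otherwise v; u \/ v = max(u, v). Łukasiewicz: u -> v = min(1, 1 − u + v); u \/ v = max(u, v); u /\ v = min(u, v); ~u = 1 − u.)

-0.80

Gödel evaluation:
  (p \/ p) = max(0.2, 0.2) = 0.2
  ~q: Gödel ¬ of 0.6 = 0 (operand ≠ 0)
  (~q -> q): 0 ≤ 0.6, so result = 1
  ((p \/ p) -> (~q -> q)): 0.2 ≤ 1, so result = 1
  (((p \/ p) -> (~q -> q)) \/ p) = max(1, 0.2) = 1
  (p /\ (((p \/ p) -> (~q -> q)) \/ p)) = min(0.2, 1) = 0.2
  ~(p /\ (((p \/ p) -> (~q -> q)) \/ p)): Gödel ¬ of 0.2 = 0 (operand ≠ 0)
  Gödel value = 0
Łukasiewicz evaluation:
  (p \/ p) = max(0.2, 0.2) = 0.2
  ~q: Łukasiewicz ¬ gives 1 − 0.6 = 0.4
  (~q -> q): min(1, 1 − 0.4 + 0.6) = 1
  ((p \/ p) -> (~q -> q)): min(1, 1 − 0.2 + 1) = 1
  (((p \/ p) -> (~q -> q)) \/ p) = max(1, 0.2) = 1
  (p /\ (((p \/ p) -> (~q -> q)) \/ p)) = min(0.2, 1) = 0.2
  ~(p /\ (((p \/ p) -> (~q -> q)) \/ p)): Łukasiewicz ¬ gives 1 − 0.2 = 0.8
  Łukasiewicz value = 0.8
Difference: 0 − 0.8 = -0.80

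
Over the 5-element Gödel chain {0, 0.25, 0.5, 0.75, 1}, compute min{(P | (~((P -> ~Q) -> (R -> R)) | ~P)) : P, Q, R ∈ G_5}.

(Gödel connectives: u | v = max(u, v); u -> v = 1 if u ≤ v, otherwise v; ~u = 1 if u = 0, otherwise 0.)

The minimum is attained at P = 0.25, Q = 0, R = 0:
  ~Q: Gödel ¬ of 0 = 1 (operand is 0)
  (P -> ~Q): 0.25 ≤ 1, so result = 1
  (R -> R): 0 ≤ 0, so result = 1
  ((P -> ~Q) -> (R -> R)): 1 ≤ 1, so result = 1
  ~((P -> ~Q) -> (R -> R)): Gödel ¬ of 1 = 0 (operand ≠ 0)
  ~P: Gödel ¬ of 0.25 = 0 (operand ≠ 0)
  (~((P -> ~Q) -> (R -> R)) | ~P) = max(0, 0) = 0
  (P | (~((P -> ~Q) -> (R -> R)) | ~P)) = max(0.25, 0) = 0.25
Checking all 125 assignments confirms none give a value below 0.25.

0.25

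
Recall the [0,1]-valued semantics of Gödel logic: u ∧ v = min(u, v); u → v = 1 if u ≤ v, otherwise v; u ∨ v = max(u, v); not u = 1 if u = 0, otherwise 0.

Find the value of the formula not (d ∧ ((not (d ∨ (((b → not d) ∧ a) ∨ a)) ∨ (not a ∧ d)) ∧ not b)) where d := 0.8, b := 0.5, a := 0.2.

1.00

not d: Gödel ¬ of 0.8 = 0 (operand ≠ 0)
(b → not d): 0.5 > 0, so result = 0
((b → not d) ∧ a) = min(0, 0.2) = 0
(((b → not d) ∧ a) ∨ a) = max(0, 0.2) = 0.2
(d ∨ (((b → not d) ∧ a) ∨ a)) = max(0.8, 0.2) = 0.8
not (d ∨ (((b → not d) ∧ a) ∨ a)): Gödel ¬ of 0.8 = 0 (operand ≠ 0)
not a: Gödel ¬ of 0.2 = 0 (operand ≠ 0)
(not a ∧ d) = min(0, 0.8) = 0
(not (d ∨ (((b → not d) ∧ a) ∨ a)) ∨ (not a ∧ d)) = max(0, 0) = 0
not b: Gödel ¬ of 0.5 = 0 (operand ≠ 0)
((not (d ∨ (((b → not d) ∧ a) ∨ a)) ∨ (not a ∧ d)) ∧ not b) = min(0, 0) = 0
(d ∧ ((not (d ∨ (((b → not d) ∧ a) ∨ a)) ∨ (not a ∧ d)) ∧ not b)) = min(0.8, 0) = 0
not (d ∧ ((not (d ∨ (((b → not d) ∧ a) ∨ a)) ∨ (not a ∧ d)) ∧ not b)): Gödel ¬ of 0 = 1 (operand is 0)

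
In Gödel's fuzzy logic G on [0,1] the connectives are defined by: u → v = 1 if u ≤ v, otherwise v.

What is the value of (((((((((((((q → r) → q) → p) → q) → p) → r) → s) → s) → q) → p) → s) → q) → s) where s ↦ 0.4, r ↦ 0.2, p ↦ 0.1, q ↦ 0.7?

(q → r): 0.7 > 0.2, so result = 0.2
((q → r) → q): 0.2 ≤ 0.7, so result = 1
(((q → r) → q) → p): 1 > 0.1, so result = 0.1
((((q → r) → q) → p) → q): 0.1 ≤ 0.7, so result = 1
(((((q → r) → q) → p) → q) → p): 1 > 0.1, so result = 0.1
((((((q → r) → q) → p) → q) → p) → r): 0.1 ≤ 0.2, so result = 1
(((((((q → r) → q) → p) → q) → p) → r) → s): 1 > 0.4, so result = 0.4
((((((((q → r) → q) → p) → q) → p) → r) → s) → s): 0.4 ≤ 0.4, so result = 1
(((((((((q → r) → q) → p) → q) → p) → r) → s) → s) → q): 1 > 0.7, so result = 0.7
((((((((((q → r) → q) → p) → q) → p) → r) → s) → s) → q) → p): 0.7 > 0.1, so result = 0.1
(((((((((((q → r) → q) → p) → q) → p) → r) → s) → s) → q) → p) → s): 0.1 ≤ 0.4, so result = 1
((((((((((((q → r) → q) → p) → q) → p) → r) → s) → s) → q) → p) → s) → q): 1 > 0.7, so result = 0.7
(((((((((((((q → r) → q) → p) → q) → p) → r) → s) → s) → q) → p) → s) → q) → s): 0.7 > 0.4, so result = 0.4

0.40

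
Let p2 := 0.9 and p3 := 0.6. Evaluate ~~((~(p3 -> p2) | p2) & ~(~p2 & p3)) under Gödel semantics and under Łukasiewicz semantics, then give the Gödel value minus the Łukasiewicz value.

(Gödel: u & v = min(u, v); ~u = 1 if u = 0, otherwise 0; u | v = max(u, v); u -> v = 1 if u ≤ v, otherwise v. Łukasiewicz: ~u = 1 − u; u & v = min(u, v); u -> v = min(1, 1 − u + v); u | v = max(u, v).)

Gödel evaluation:
  (p3 -> p2): 0.6 ≤ 0.9, so result = 1
  ~(p3 -> p2): Gödel ¬ of 1 = 0 (operand ≠ 0)
  (~(p3 -> p2) | p2) = max(0, 0.9) = 0.9
  ~p2: Gödel ¬ of 0.9 = 0 (operand ≠ 0)
  (~p2 & p3) = min(0, 0.6) = 0
  ~(~p2 & p3): Gödel ¬ of 0 = 1 (operand is 0)
  ((~(p3 -> p2) | p2) & ~(~p2 & p3)) = min(0.9, 1) = 0.9
  ~((~(p3 -> p2) | p2) & ~(~p2 & p3)): Gödel ¬ of 0.9 = 0 (operand ≠ 0)
  ~~((~(p3 -> p2) | p2) & ~(~p2 & p3)): Gödel ¬ of 0 = 1 (operand is 0)
  Gödel value = 1
Łukasiewicz evaluation:
  (p3 -> p2): min(1, 1 − 0.6 + 0.9) = 1
  ~(p3 -> p2): Łukasiewicz ¬ gives 1 − 1 = 0
  (~(p3 -> p2) | p2) = max(0, 0.9) = 0.9
  ~p2: Łukasiewicz ¬ gives 1 − 0.9 = 0.1
  (~p2 & p3) = min(0.1, 0.6) = 0.1
  ~(~p2 & p3): Łukasiewicz ¬ gives 1 − 0.1 = 0.9
  ((~(p3 -> p2) | p2) & ~(~p2 & p3)) = min(0.9, 0.9) = 0.9
  ~((~(p3 -> p2) | p2) & ~(~p2 & p3)): Łukasiewicz ¬ gives 1 − 0.9 = 0.1
  ~~((~(p3 -> p2) | p2) & ~(~p2 & p3)): Łukasiewicz ¬ gives 1 − 0.1 = 0.9
  Łukasiewicz value = 0.9
Difference: 1 − 0.9 = 0.10

0.10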